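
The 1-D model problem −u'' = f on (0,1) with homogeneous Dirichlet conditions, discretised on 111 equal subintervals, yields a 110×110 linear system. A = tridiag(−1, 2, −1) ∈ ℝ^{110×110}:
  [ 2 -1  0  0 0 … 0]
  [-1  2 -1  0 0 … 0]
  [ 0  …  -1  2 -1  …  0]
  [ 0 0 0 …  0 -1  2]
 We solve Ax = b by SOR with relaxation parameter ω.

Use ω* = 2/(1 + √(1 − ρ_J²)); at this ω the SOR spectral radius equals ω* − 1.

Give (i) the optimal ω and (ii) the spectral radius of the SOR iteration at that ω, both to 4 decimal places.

With n=110, ρ(Jacobi) = cos(π/111) = 0.9996.
√(1−ρ_J²) = |sin(π/111)| = 0.02830
Then 2/(1+√(1−ρ_J²)) = 2/(1+0.02830); ω* = 2/1.02830 = 1.9450.
ρ_SOR = ω* − 1 ≈ 0.9450.

ω* = 1.9450, ρ_SOR = 0.9450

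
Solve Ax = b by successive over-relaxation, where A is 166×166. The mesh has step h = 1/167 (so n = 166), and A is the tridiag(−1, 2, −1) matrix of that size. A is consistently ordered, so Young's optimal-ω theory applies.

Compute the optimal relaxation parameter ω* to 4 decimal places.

ω* = 1.9631

ρ_J = max_k |cos(kπ/167)| = cos(π/167) = 0.9998
√(1−ρ_J²) = |sin(π/167)| = 0.01881
Then 2/(1+√(1−ρ_J²)) = 2/(1+0.01881); ω* = 2/1.01881 = 1.9631.
ρ(B_{ω*}) = ω*−1 = 0.9631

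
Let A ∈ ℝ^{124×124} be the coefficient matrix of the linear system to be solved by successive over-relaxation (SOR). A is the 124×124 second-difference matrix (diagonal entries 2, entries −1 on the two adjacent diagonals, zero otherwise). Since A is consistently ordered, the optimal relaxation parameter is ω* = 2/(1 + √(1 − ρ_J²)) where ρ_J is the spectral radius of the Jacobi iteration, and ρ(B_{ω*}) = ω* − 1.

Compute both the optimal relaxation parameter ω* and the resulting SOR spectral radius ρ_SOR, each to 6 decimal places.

ω* = 1.950972, ρ_SOR = 0.950972

n=124: λ(B_J) = 1 − λ(A)/2 = cos(kπ/125); k=1 gives ρ_J = 0.999684.
√(1−ρ_J²) simplifies to sin(π/125) = 0.0251301.
ω* = 2/(1 + 0.0251301) = 2/1.0251301 = 1.950972.
ρ(B_{ω*}) = ω*−1 = 0.950972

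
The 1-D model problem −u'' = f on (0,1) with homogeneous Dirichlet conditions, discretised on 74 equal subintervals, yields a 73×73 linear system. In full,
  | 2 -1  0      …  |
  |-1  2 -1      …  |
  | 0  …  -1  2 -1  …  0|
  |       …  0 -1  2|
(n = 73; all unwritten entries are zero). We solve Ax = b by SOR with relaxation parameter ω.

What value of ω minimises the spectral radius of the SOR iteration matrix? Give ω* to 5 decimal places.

B_J for the 73×73 system has eigenvalues cos(kπ/74); ρ_J = cos(π/74) = 0.99910.
root = sin(π/74) = 0.042441  (since 1−cos² = sin²).
Young: ω* = 2/(1+√(1−ρ_J²)) = 2/(1+0.042441) = 2/1.042441 = 1.91857.
ρ_SOR = ω* − 1 = 1.91857 − 1 = 0.91857.

ω* = 1.91857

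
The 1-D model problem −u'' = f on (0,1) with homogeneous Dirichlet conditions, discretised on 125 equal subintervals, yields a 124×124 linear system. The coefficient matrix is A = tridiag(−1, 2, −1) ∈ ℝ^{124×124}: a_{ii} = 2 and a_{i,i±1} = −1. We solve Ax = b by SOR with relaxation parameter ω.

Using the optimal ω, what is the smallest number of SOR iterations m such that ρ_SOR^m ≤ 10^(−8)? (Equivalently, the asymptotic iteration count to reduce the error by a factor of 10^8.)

½·tridiag(1,0,1) at n=124: λ_k = cos(kπ/125); max |λ| at k=1 ⇒ ρ_J = cos(π/125) ≈ 0.9996842.
1 − cos²(π/125) = sin²(π/125) ⇒ √(1−ρ_J²) = sin(π/125) = 0.0251301.
[ω*] 2 ÷ (1 + 0.0251301) = 2 ÷ 1.0251301 = 1.9509719.
ρ_SOR = ω* − 1 = 1.9509719 − 1 = 0.9509719.
8·ln10 = 18.4207; −ln(0.9509719) = 0.0502708; m = ⌈18.4207/0.0502708⌉ = ⌈366.429⌉ = 367.

m = 367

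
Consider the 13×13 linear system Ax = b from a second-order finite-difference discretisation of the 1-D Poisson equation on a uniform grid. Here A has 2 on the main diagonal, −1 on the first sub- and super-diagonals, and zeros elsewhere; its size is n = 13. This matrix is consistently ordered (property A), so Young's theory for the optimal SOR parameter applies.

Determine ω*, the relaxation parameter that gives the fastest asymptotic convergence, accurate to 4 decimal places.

ω* = 1.6360

½·tridiag(1,0,1) at n=13: λ_k = cos(kπ/14); max |λ| at k=1 ⇒ ρ_J = cos(π/14) ≈ 0.9749.
√(1−ρ_J²) simplifies to sin(π/14) = 0.22252.
Young: ω* = 2/(1+√(1−ρ_J²)) = 2/(1+0.22252) = 2/1.22252 = 1.6360.
Hence ρ(B_{ω*}) = 1.6360 − 1 = 0.6360.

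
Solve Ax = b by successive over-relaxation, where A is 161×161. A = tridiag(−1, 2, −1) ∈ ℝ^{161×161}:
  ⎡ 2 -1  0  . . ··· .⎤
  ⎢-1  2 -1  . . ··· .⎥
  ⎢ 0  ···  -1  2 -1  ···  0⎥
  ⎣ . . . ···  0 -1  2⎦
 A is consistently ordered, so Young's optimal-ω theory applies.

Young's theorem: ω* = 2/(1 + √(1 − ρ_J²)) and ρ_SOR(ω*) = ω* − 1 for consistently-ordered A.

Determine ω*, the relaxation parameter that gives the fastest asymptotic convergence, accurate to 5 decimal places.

ω* = 1.96196

[ρ_J] n=161: ρ(B_J) = cos(π/(n+1)) = cos(π/162) = 0.99981.
√(1−ρ_J²) = |sin(π/162)| = 0.019391
So ω* = 2/1.019391 = 1.96196 (Young).
[ρ_SOR] ω* − 1 = 0.96196.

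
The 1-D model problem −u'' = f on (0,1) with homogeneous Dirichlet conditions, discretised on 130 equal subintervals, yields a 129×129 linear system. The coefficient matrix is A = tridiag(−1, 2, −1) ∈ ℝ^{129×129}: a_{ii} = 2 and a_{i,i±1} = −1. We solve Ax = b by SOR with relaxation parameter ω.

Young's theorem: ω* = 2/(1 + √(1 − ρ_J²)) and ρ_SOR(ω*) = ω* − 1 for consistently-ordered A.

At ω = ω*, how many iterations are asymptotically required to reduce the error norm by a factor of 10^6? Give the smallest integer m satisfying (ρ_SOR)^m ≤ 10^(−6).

n=129: λ(B_J) = 1 − λ(A)/2 = cos(kπ/130); k=1 gives ρ_J = 0.9997080.
√(1 − cos²(π/130)) = sin(π/130) ≈ 0.0241637.
Then 2/(1+√(1−ρ_J²)) = 2/(1+0.0241637); ω* = 2/1.0241637 = 1.9528128.
[ρ_SOR] ω* − 1 = 0.9528128.
ρ_SOR^m ≤ 10^(−6) ⇔ m ≥ 6·ln10/(−ln 0.9528128) = 13.8155/0.0483368 = 285.817; m = ⌈285.817⌉ = 286.

m = 286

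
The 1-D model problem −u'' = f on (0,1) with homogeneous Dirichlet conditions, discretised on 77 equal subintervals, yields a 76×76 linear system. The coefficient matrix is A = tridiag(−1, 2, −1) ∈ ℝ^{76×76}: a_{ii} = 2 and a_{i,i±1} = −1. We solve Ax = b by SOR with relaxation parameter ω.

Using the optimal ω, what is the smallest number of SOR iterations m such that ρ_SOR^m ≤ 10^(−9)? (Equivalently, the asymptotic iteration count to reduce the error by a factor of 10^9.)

spectrum of D⁻¹(L+U) = {cos(kπ/77) : 1≤k≤76}; ρ_J = cos(π/77) = 0.9991678.
√(1−ρ_J²) = |sin(π/77)| = 0.0407886
ω* = 2 / (1 + 0.0407886) = 2 / 1.0407886 ≈ 1.9216198.
ρ_SOR = ω* − 1 = 1.9216198 − 1 = 0.9216198.
m ≥ 9·ln10 / (−ln 0.9216198) = 253.892; smallest integer m = 254.

m = 254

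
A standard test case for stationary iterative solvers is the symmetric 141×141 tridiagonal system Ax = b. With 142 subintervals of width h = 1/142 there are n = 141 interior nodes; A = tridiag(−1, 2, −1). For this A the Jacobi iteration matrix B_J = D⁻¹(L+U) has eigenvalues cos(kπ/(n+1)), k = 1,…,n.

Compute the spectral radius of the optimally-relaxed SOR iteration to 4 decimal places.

[ρ_J] n=141: ρ(B_J) = cos(π/(n+1)) = cos(π/142) = 0.9998.
√(1 − cos²(π/142)) = sin(π/142) ≈ 0.02212.
ω* = 2 / (1 + 0.02212) = 2 / 1.02212 ≈ 1.9567.
At ω = 1.9567 every |λ(B_ω)| = ω−1, so ρ_SOR = 0.9567.

ρ_SOR = 0.9567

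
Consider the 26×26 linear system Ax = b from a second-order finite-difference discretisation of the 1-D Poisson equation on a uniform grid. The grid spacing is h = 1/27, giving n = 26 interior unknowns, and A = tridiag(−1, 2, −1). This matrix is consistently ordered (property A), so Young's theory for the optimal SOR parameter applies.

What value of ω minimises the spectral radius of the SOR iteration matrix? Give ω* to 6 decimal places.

ω* = 1.791966

B_J for the 26×26 system has eigenvalues cos(kπ/27); ρ_J = cos(π/27) = 0.993238.
√(1−ρ_J²) = |sin(π/27)| = 0.1160929
So ω* = 2/1.1160929 = 1.791966 (Young).
ρ_SOR = ω* − 1 = 1.791966 − 1 = 0.791966.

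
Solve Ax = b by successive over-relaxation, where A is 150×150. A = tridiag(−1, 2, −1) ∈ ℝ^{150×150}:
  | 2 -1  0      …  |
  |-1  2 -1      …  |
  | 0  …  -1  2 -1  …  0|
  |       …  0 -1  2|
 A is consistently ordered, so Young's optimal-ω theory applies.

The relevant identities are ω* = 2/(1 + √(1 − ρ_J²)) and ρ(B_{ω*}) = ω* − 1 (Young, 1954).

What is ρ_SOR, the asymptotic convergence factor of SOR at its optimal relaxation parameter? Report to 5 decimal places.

B_J for the 150×150 system has eigenvalues cos(kπ/151); ρ_J = cos(π/151) = 0.99978.
√(1 − cos²(π/151)) = sin(π/151) ≈ 0.020804.
ω* = 2/(1+0.020804) = 1.95924
ρ_SOR = ω* − 1 = 1.95924 − 1 = 0.95924.

ρ_SOR = 0.95924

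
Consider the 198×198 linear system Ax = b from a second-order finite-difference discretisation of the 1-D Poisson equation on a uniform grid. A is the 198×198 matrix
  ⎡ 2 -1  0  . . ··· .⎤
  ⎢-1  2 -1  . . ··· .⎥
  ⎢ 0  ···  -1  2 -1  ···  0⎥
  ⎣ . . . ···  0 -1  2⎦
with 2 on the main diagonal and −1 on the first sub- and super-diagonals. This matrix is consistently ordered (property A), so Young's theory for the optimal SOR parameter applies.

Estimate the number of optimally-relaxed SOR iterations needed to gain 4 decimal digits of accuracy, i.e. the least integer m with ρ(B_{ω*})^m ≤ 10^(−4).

n=198: λ(B_J) = 1 − λ(A)/2 = cos(kπ/199); k=1 gives ρ_J = 0.9998754.
root = sin(π/199) = 0.0157862  (since 1−cos² = sin²).
ω* = 2/(1 + 0.0157862) = 2/1.0157862 = 1.9689183.
At ω = 1.9689183 every |λ(B_ω)| = ω−1, so ρ_SOR = 0.9689183.
Need (0.9689183)^m ≤ 10^(−4): m ≥ 4·ln10/|ln 0.9689183| = 9.21034/0.031575 = 291.697 ⇒ m = 292.

m = 292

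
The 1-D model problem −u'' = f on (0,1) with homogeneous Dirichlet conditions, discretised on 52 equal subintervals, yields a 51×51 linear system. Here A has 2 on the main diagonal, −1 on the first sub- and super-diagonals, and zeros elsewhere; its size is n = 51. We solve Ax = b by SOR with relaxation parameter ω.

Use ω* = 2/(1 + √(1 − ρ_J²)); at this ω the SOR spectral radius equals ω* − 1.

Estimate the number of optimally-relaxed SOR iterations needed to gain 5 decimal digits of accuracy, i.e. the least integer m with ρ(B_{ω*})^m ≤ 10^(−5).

m = 96

[ρ_J] n=51: ρ(B_J) = cos(π/(n+1)) = cos(π/52) = 0.9981756.
√(1 − cos²(π/52)) = sin(π/52) ≈ 0.0603785.
ω* = 2 / (1 + 0.0603785) = 2 / 1.0603785 ≈ 1.8861190.
and ρ(B_{ω*}) = 1.8861190 − 1 = 0.8861190.
5·ln10 = 11.5129; −ln(0.8861190) = 0.120904; m = ⌈11.5129/0.120904⌉ = ⌈95.223⌉ = 96.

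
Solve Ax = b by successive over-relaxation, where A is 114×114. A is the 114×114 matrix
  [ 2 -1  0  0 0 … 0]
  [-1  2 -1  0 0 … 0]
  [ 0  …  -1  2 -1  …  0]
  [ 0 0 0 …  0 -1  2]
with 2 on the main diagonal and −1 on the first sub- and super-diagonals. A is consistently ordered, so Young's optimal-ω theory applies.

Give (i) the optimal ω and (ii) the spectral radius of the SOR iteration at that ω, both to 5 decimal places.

½·tridiag(1,0,1) at n=114: λ_k = cos(kπ/115); max |λ| at k=1 ⇒ ρ_J = cos(π/115) ≈ 0.99963.
√(1 − cos²(π/115)) = sin(π/115) ≈ 0.027315.
ω* = 2/(1 + 0.027315) = 2/1.027315 = 1.94682.
ρ_SOR = ω* − 1 ≈ 0.94682.

ω* = 1.94682, ρ_SOR = 0.94682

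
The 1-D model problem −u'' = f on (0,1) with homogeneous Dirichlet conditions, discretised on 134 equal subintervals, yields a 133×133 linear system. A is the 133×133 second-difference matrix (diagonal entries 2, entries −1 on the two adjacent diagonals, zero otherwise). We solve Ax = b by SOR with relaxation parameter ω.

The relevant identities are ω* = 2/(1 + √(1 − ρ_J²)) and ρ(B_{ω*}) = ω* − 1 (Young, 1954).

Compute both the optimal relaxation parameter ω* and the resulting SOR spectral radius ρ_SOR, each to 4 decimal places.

n=133: λ(B_J) = 1 − λ(A)/2 = cos(kπ/134); k=1 gives ρ_J = 0.9997.
√(1 − cos²(π/134)) = sin(π/134) ≈ 0.02344.
Then 2/(1+√(1−ρ_J²)) = 2/(1+0.02344); ω* = 2/1.02344 = 1.9542.
Hence ρ(B_{ω*}) = 1.9542 − 1 = 0.9542.

ω* = 1.9542, ρ_SOR = 0.9542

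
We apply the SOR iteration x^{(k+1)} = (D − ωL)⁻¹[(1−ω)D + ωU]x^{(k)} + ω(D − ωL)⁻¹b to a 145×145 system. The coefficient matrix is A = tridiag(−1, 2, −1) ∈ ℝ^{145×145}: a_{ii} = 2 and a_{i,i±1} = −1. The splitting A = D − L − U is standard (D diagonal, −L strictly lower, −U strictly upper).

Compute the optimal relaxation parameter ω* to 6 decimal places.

ω* = 1.957874

spectrum of D⁻¹(L+U) = {cos(kπ/146) : 1≤k≤145}; ρ_J = cos(π/146) = 0.999769.
√(1−ρ_J²) = |sin(π/146)| = 0.0215161
ω* = 2/(1 + 0.0215161) = 2/1.0215161 = 1.957874.
and ρ(B_{ω*}) = 1.957874 − 1 = 0.957874.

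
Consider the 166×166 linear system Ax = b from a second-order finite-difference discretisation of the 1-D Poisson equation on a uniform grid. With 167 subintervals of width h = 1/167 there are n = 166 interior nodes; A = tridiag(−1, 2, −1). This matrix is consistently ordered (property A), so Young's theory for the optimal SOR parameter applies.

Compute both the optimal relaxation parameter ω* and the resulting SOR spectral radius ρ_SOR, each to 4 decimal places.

ρ_J = max_k |cos(kπ/167)| = cos(π/167) = 0.9998
√(1−ρ_J²) = |sin(π/167)| = 0.01881
ω* = 2 / (1 + 0.01881) = 2 / 1.01881 ≈ 1.9631.
At ω = 1.9631 every |λ(B_ω)| = ω−1, so ρ_SOR = 0.9631.

ω* = 1.9631, ρ_SOR = 0.9631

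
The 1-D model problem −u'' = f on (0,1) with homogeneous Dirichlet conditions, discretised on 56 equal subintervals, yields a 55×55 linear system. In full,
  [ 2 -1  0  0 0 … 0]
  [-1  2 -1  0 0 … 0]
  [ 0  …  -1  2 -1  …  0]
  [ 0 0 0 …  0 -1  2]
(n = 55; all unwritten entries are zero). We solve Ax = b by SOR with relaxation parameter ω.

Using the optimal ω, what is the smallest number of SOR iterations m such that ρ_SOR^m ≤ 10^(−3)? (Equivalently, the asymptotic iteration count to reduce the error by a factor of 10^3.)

B_J for the 55×55 system has eigenvalues cos(kπ/56); ρ_J = cos(π/56) = 0.9984268.
1 − cos²(π/56) = sin²(π/56) ⇒ √(1−ρ_J²) = sin(π/56) = 0.0560704.
Young: ω* = 2/(1+√(1−ρ_J²)) = 2/(1+0.0560704) = 2/1.0560704 = 1.8938131.
ρ_SOR = ω* − 1 = 1.8938131 − 1 = 0.8938131.
ρ_SOR^m ≤ 10^(−3) ⇔ m ≥ 3·ln10/(−ln 0.8938131) = 6.90776/0.112259 = 61.534; m = ⌈61.534⌉ = 62.

m = 62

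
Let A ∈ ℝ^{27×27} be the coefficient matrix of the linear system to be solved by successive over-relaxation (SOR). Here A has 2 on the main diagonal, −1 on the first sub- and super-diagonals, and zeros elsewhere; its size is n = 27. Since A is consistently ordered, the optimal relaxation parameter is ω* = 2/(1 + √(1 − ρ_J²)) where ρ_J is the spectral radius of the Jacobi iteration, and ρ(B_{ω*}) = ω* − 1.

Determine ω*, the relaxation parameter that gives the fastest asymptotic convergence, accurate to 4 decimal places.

n=27: λ(B_J) = 1 − λ(A)/2 = cos(kπ/28); k=1 gives ρ_J = 0.9937.
√(1−ρ_J²) = |sin(π/28)| = 0.11196
ω* = 2/(1+0.11196) = 1.7986
Hence ρ(B_{ω*}) = 1.7986 − 1 = 0.7986.

ω* = 1.7986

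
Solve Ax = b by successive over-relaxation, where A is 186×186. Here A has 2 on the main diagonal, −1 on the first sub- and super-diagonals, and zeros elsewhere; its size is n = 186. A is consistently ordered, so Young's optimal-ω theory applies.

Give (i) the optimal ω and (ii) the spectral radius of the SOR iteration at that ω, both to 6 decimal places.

ρ_J = max_k |cos(kπ/187)| = cos(π/187) = 0.999859
1 − cos²(π/187) = sin²(π/187) ⇒ √(1−ρ_J²) = sin(π/187) = 0.0167992.
Then 2/(1+√(1−ρ_J²)) = 2/(1+0.0167992); ω* = 2/1.0167992 = 1.966957.
Hence ρ(B_{ω*}) = 1.966957 − 1 = 0.966957.

ω* = 1.966957, ρ_SOR = 0.966957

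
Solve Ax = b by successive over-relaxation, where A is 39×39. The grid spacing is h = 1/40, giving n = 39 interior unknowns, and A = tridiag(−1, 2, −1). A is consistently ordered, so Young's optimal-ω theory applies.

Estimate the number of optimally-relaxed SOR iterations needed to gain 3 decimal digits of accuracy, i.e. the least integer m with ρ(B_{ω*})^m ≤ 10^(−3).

ρ_J = max_k |cos(kπ/40)| = cos(π/40) = 0.9969173
1 − cos²(π/40) = sin²(π/40) ⇒ √(1−ρ_J²) = sin(π/40) = 0.0784591.
Then 2/(1+√(1−ρ_J²)) = 2/(1+0.0784591); ω* = 2/1.0784591 = 1.8544978.
Hence ρ(B_{ω*}) = 1.8544978 − 1 = 0.8544978.
ρ_SOR^m ≤ 10^(−3) ⇔ m ≥ 3·ln10/(−ln 0.8544978) = 6.90776/0.157241 = 43.931; m = ⌈43.931⌉ = 44.

m = 44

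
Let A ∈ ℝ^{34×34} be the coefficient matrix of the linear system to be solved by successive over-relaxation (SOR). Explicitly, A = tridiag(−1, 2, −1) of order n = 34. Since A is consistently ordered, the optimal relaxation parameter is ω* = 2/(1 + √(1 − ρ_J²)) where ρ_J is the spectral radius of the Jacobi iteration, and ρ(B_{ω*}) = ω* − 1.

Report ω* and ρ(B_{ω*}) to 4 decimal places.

ω* = 1.8355, ρ_SOR = 0.8355

[ρ_J] n=34: ρ(B_J) = cos(π/(n+1)) = cos(π/35) = 0.9960.
√(1−ρ_J²) = |sin(π/35)| = 0.08964
ω* = 2/(1+0.08964) = 1.8355
[ρ_SOR] ω* − 1 = 0.8355.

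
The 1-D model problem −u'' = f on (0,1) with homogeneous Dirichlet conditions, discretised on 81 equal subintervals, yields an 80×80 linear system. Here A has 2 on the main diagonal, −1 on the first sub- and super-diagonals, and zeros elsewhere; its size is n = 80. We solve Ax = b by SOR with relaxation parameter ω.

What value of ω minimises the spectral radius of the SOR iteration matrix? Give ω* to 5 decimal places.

ω* = 1.92534

[ρ_J] n=80: ρ(B_J) = cos(π/(n+1)) = cos(π/81) = 0.99925.
√(1−ρ_J²) = |sin(π/81)| = 0.038775
Young: ω* = 2/(1+√(1−ρ_J²)) = 2/(1+0.038775) = 2/1.038775 = 1.92534.
and ρ(B_{ω*}) = 1.92534 − 1 = 0.92534.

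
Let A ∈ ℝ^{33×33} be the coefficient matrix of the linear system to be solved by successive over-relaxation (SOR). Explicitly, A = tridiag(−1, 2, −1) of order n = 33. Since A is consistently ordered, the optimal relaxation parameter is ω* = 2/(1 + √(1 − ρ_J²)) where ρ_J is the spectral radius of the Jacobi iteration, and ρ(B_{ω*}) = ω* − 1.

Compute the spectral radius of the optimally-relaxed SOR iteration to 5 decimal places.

n=33: λ(B_J) = 1 − λ(A)/2 = cos(kπ/34); k=1 gives ρ_J = 0.99573.
√(1 − cos²(π/34)) = sin(π/34) ≈ 0.092268.
Young: ω* = 2/(1+√(1−ρ_J²)) = 2/(1+0.092268) = 2/1.092268 = 1.83105.
[ρ_SOR] ω* − 1 = 0.83105.

ρ_SOR = 0.83105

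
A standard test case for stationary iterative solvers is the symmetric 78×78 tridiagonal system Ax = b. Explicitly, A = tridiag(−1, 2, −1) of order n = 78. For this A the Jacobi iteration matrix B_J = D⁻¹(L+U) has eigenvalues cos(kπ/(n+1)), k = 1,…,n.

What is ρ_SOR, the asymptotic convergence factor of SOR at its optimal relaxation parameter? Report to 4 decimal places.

ρ_SOR = 0.9235

½·tridiag(1,0,1) at n=78: λ_k = cos(kπ/79); max |λ| at k=1 ⇒ ρ_J = cos(π/79) ≈ 0.9992.
√(1−ρ_J²) simplifies to sin(π/79) = 0.03976.
ω* = 2/(1 + 0.03976) = 2/1.03976 = 1.9235.
and ρ(B_{ω*}) = 1.9235 − 1 = 0.9235.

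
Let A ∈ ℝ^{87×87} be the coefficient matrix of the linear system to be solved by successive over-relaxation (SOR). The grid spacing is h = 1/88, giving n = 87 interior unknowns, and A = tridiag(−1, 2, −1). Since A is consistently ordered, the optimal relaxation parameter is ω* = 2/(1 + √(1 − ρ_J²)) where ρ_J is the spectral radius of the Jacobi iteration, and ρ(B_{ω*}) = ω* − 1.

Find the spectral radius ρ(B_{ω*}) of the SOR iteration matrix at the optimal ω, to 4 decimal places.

ρ_J = max_k |cos(kπ/88)| = cos(π/88) = 0.9994
√(1 − cos²(π/88)) = sin(π/88) ≈ 0.03569.
So ω* = 2/1.03569 = 1.9311 (Young).
ρ_SOR = ω* − 1 = 1.9311 − 1 = 0.9311.

ρ_SOR = 0.9311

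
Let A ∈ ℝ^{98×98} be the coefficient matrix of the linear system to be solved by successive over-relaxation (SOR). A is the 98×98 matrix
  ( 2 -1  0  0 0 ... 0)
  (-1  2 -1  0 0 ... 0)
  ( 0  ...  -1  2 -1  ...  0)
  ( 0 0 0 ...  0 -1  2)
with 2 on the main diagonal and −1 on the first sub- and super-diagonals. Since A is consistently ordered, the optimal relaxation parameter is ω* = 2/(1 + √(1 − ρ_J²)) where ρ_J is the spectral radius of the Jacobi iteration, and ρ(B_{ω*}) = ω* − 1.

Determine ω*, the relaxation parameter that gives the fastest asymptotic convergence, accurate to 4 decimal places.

ω* = 1.9385

n=98: λ(B_J) = 1 − λ(A)/2 = cos(kπ/99); k=1 gives ρ_J = 0.9995.
1 − cos²(π/99) = sin²(π/99) ⇒ √(1−ρ_J²) = sin(π/99) = 0.03173.
Young: ω* = 2/(1+√(1−ρ_J²)) = 2/(1+0.03173) = 2/1.03173 = 1.9385.
Hence ρ(B_{ω*}) = 1.9385 − 1 = 0.9385.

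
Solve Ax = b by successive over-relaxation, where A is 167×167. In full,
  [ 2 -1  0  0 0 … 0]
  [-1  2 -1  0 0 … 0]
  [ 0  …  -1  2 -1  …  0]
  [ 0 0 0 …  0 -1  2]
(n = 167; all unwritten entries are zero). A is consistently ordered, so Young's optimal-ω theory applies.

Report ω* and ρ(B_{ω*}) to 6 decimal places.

½·tridiag(1,0,1) at n=167: λ_k = cos(kπ/168); max |λ| at k=1 ⇒ ρ_J = cos(π/168) ≈ 0.999825.
1 − cos²(π/168) = sin²(π/168) ⇒ √(1−ρ_J²) = sin(π/168) = 0.0186989.
ω* = 2/(1+0.0186989) = 1.963289
ρ_SOR = ω* − 1 ≈ 0.963289.

ω* = 1.963289, ρ_SOR = 0.963289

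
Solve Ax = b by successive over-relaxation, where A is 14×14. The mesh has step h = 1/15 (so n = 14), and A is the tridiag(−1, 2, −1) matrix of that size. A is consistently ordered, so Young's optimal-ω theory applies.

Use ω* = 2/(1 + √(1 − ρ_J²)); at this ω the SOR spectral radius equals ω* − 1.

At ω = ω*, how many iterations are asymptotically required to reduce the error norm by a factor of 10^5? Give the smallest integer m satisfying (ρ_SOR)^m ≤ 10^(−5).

spectrum of D⁻¹(L+U) = {cos(kπ/15) : 1≤k≤14}; ρ_J = cos(π/15) = 0.9781476.
√(1 − cos²(π/15)) = sin(π/15) ≈ 0.2079117.
ω* = 2/(1 + 0.2079117) = 2/1.2079117 = 1.6557502.
Hence ρ(B_{ω*}) = 1.6557502 − 1 = 0.6557502.
(0.6557502)^m ≤ 10^{−5}  ⇒  m·ln(0.6557502) ≤ −5·ln10  ⇒  m ≥ 27.283  ⇒  m = 28

m = 28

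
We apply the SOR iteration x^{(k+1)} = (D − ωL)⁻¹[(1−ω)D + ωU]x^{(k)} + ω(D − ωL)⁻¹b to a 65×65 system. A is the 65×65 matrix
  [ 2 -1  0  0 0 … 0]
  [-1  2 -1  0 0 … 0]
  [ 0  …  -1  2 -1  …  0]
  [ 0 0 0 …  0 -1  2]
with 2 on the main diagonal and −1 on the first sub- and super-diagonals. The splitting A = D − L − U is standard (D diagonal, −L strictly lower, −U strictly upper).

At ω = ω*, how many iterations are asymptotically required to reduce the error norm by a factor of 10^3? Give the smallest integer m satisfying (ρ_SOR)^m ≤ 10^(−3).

m = 73

[ρ_J] n=65: ρ(B_J) = cos(π/(n+1)) = cos(π/66) = 0.9988673.
√(1−ρ_J²) = |sin(π/66)| = 0.0475819
[ω*] 2 ÷ (1 + 0.0475819) = 2 ÷ 1.0475819 = 1.9091586.
Hence ρ(B_{ω*}) = 1.9091586 − 1 = 0.9091586.
Need (0.9091586)^m ≤ 10^(−3): m ≥ 3·ln10/|ln 0.9091586| = 6.90776/0.0952357 = 72.533 ⇒ m = 73.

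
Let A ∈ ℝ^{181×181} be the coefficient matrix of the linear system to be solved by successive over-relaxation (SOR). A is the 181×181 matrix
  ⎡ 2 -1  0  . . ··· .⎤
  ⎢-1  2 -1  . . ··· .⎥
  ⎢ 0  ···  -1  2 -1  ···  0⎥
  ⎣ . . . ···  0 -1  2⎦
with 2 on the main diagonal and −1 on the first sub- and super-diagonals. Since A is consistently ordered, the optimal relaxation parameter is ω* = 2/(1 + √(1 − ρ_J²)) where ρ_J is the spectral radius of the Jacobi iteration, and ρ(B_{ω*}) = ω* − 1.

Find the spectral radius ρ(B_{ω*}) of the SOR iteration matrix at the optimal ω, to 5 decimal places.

ρ_SOR = 0.96606

spectrum of D⁻¹(L+U) = {cos(kπ/182) : 1≤k≤181}; ρ_J = cos(π/182) = 0.99985.
root = sin(π/182) = 0.017261  (since 1−cos² = sin²).
ω* = 2/(1+0.017261) = 1.96606
ρ_SOR = ω* − 1 = 1.96606 − 1 = 0.96606.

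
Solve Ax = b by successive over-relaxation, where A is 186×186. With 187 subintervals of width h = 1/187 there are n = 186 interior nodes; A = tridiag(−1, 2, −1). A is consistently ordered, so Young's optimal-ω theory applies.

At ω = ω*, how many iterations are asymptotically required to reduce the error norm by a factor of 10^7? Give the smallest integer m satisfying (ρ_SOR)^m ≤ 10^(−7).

m = 480

B_J for the 186×186 system has eigenvalues cos(kπ/187); ρ_J = cos(π/187) = 0.9998589.
√(1−ρ_J²) simplifies to sin(π/187) = 0.0167992.
[ω*] 2 ÷ (1 + 0.0167992) = 2 ÷ 1.0167992 = 1.9669567.
[ρ_SOR] ω* − 1 = 0.9669567.
ρ_SOR^m ≤ 10^(−7) ⇔ m ≥ 7·ln10/(−ln 0.9669567) = 16.1181/0.0336016 = 479.683; m = ⌈479.683⌉ = 480.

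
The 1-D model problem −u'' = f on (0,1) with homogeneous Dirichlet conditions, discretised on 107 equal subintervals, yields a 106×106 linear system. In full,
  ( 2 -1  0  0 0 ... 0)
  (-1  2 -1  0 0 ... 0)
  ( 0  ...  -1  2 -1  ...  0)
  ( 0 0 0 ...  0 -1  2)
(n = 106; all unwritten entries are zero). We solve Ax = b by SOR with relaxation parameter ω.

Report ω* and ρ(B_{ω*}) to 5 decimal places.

ω* = 1.94296, ρ_SOR = 0.94296

[ρ_J] n=106: ρ(B_J) = cos(π/(n+1)) = cos(π/107) = 0.99957.
root = sin(π/107) = 0.029356  (since 1−cos² = sin²).
Then 2/(1+√(1−ρ_J²)) = 2/(1+0.029356); ω* = 2/1.029356 = 1.94296.
Hence ρ(B_{ω*}) = 1.94296 − 1 = 0.94296.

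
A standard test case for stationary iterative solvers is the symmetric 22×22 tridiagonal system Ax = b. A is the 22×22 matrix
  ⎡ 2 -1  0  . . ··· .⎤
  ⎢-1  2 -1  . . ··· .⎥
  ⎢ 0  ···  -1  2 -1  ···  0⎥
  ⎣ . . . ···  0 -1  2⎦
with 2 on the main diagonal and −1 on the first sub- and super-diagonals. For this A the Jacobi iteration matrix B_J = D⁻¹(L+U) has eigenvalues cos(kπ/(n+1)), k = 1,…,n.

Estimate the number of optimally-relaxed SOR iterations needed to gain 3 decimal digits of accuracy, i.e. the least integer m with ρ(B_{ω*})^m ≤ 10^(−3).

B_J for the 22×22 system has eigenvalues cos(kπ/23); ρ_J = cos(π/23) = 0.9906859.
1 − cos²(π/23) = sin²(π/23) ⇒ √(1−ρ_J²) = sin(π/23) = 0.1361666.
[ω*] 2 ÷ (1 + 0.1361666) = 2 ÷ 1.1361666 = 1.7603052.
[ρ_SOR] ω* − 1 = 0.7603052.
(0.7603052)^m ≤ 10^{−3}  ⇒  m·ln(0.7603052) ≤ −3·ln10  ⇒  m ≥ 25.208  ⇒  m = 26

m = 26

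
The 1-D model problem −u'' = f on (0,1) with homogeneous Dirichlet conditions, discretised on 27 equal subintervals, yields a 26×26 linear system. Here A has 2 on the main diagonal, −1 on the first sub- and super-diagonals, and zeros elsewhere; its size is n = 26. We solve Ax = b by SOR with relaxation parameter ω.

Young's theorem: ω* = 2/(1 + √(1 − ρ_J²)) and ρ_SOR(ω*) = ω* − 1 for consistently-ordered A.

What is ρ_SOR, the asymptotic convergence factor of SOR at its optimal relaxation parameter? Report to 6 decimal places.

ρ_SOR = 0.791966

spectrum of D⁻¹(L+U) = {cos(kπ/27) : 1≤k≤26}; ρ_J = cos(π/27) = 0.993238.
√(1−ρ_J²) = |sin(π/27)| = 0.1160929
Young: ω* = 2/(1+√(1−ρ_J²)) = 2/(1+0.1160929) = 2/1.1160929 = 1.791966.
and ρ(B_{ω*}) = 1.791966 − 1 = 0.791966.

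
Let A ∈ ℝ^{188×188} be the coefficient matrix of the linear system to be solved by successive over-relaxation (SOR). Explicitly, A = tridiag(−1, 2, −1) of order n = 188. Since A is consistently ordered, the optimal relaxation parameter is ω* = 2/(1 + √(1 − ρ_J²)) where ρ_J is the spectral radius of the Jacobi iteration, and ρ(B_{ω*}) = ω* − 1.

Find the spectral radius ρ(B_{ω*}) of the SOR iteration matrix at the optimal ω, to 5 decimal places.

With n=188, ρ(Jacobi) = cos(π/189) = 0.99986.
root = sin(π/189) = 0.016621  (since 1−cos² = sin²).
So ω* = 2/1.016621 = 1.96730 (Young).
ρ_SOR = ω* − 1 = 1.96730 − 1 = 0.96730.

ρ_SOR = 0.96730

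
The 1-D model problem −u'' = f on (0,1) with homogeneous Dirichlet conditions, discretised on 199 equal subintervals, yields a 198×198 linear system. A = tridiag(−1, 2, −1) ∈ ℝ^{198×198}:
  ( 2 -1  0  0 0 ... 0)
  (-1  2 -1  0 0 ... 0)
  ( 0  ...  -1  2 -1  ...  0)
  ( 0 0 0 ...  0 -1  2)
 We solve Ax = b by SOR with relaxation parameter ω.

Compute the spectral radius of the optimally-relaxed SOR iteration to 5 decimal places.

n=198: λ(B_J) = 1 − λ(A)/2 = cos(kπ/199); k=1 gives ρ_J = 0.99988.
1 − cos²(π/199) = sin²(π/199) ⇒ √(1−ρ_J²) = sin(π/199) = 0.015786.
[ω*] 2 ÷ (1 + 0.015786) = 2 ÷ 1.015786 = 1.96892.
ρ_SOR = ω* − 1 = 1.96892 − 1 = 0.96892.

ρ_SOR = 0.96892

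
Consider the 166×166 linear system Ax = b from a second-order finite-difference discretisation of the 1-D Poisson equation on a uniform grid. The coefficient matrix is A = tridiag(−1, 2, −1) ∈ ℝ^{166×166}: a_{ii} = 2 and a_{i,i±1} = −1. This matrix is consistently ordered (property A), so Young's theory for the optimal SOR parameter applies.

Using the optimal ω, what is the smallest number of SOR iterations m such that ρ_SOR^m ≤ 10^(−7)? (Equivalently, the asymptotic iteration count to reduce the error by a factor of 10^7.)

[ρ_J] n=166: ρ(B_J) = cos(π/(n+1)) = cos(π/167) = 0.9998231.
√(1 − cos²(π/167)) = sin(π/167) ≈ 0.0188108.
So ω* = 2/1.0188108 = 1.9630730 (Young).
Hence ρ(B_{ω*}) = 1.9630730 − 1 = 0.9630730.
For 7 digits: m = 7·ln10 / (−ln 0.9630730) = 16.1181/0.0376261 = 428.376; round up → m = 429.

m = 429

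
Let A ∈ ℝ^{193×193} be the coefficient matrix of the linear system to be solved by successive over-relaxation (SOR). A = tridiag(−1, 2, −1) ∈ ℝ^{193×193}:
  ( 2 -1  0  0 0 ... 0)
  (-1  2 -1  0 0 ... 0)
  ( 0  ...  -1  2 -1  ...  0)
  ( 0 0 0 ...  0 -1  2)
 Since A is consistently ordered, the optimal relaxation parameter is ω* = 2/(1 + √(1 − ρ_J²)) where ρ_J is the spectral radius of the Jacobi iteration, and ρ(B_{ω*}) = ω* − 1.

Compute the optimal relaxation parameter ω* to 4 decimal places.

ω* = 1.9681

n=193: λ(B_J) = 1 − λ(A)/2 = cos(kπ/194); k=1 gives ρ_J = 0.9999.
√(1−ρ_J²) = |sin(π/194)| = 0.01619
Young: ω* = 2/(1+√(1−ρ_J²)) = 2/(1+0.01619) = 2/1.01619 = 1.9681.
Hence ρ(B_{ω*}) = 1.9681 − 1 = 0.9681.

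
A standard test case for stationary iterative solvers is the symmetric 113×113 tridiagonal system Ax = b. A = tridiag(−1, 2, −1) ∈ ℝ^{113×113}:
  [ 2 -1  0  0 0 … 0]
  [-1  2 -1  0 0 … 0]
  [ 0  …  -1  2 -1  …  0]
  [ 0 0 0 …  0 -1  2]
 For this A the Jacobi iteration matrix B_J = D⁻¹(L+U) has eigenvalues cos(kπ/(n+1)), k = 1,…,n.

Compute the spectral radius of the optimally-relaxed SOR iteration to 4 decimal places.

[ρ_J] n=113: ρ(B_J) = cos(π/(n+1)) = cos(π/114) = 0.9996.
√(1−ρ_J²) = |sin(π/114)| = 0.02755
Then 2/(1+√(1−ρ_J²)) = 2/(1+0.02755); ω* = 2/1.02755 = 1.9464.
Hence ρ(B_{ω*}) = 1.9464 − 1 = 0.9464.

ρ_SOR = 0.9464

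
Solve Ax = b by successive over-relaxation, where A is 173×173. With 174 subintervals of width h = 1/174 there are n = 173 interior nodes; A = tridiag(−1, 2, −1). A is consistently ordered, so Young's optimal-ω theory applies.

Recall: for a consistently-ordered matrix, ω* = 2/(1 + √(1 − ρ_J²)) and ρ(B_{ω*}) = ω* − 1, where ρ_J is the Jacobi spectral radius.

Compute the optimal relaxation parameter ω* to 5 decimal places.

ω* = 1.96453

With n=173, ρ(Jacobi) = cos(π/174) = 0.99984.
1 − cos²(π/174) = sin²(π/174) ⇒ √(1−ρ_J²) = sin(π/174) = 0.018054.
ω* = 2/(1+0.018054) = 1.96453
and ρ(B_{ω*}) = 1.96453 − 1 = 0.96453.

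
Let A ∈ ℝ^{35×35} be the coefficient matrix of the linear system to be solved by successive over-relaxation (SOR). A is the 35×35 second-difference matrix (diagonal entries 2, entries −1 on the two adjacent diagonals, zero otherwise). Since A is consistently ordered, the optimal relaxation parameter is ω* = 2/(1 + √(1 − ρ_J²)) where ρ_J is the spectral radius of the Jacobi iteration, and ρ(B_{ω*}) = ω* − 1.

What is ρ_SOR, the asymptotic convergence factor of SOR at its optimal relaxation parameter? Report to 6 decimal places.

½·tridiag(1,0,1) at n=35: λ_k = cos(kπ/36); max |λ| at k=1 ⇒ ρ_J = cos(π/36) ≈ 0.996195.
1 − cos²(π/36) = sin²(π/36) ⇒ √(1−ρ_J²) = sin(π/36) = 0.0871557.
ω* = 2/(1+0.0871557) = 1.839663
ρ_SOR = ω* − 1 ≈ 0.839663.

ρ_SOR = 0.839663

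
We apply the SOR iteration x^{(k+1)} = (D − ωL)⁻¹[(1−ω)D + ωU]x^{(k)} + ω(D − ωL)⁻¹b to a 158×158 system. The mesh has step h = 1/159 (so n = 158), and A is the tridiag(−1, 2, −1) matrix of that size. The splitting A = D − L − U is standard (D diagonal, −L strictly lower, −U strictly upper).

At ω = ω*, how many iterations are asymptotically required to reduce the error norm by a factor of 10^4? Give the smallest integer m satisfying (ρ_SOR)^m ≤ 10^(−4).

ρ_J = max_k |cos(kπ/159)| = cos(π/159) = 0.9998048
√(1−ρ_J²) simplifies to sin(π/159) = 0.0197572.
ω* = 2 / (1 + 0.0197572) = 2 / 1.0197572 ≈ 1.9612512.
At ω = 1.9612512 every |λ(B_ω)| = ω−1, so ρ_SOR = 0.9612512.
Need (0.9612512)^m ≤ 10^(−4): m ≥ 4·ln10/|ln 0.9612512| = 9.21034/0.0395195 = 233.058 ⇒ m = 234.

m = 234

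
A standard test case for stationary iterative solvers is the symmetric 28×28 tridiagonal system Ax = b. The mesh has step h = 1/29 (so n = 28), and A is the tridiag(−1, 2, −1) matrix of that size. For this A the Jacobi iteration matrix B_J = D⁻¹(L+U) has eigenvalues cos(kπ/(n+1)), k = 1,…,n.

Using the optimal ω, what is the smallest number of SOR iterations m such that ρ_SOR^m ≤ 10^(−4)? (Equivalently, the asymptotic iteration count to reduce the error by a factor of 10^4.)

½·tridiag(1,0,1) at n=28: λ_k = cos(kπ/29); max |λ| at k=1 ⇒ ρ_J = cos(π/29) ≈ 0.9941380.
1 − cos²(π/29) = sin²(π/29) ⇒ √(1−ρ_J²) = sin(π/29) = 0.1081190.
ω* = 2/(1 + 0.1081190) = 2/1.1081190 = 1.8048603.
[ρ_SOR] ω* − 1 = 0.8048603.
Need (0.8048603)^m ≤ 10^(−4): m ≥ 4·ln10/|ln 0.8048603| = 9.21034/0.217087 = 42.427 ⇒ m = 43.

m = 43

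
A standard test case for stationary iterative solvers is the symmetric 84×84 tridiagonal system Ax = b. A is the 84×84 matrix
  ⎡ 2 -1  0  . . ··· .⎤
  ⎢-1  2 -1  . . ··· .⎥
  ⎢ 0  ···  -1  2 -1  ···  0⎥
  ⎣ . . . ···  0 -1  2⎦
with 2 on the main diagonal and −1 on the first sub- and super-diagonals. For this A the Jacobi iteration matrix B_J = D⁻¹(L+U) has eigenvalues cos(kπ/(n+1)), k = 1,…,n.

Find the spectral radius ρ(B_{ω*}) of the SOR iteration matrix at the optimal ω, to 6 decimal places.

n=84: λ(B_J) = 1 − λ(A)/2 = cos(kπ/85); k=1 gives ρ_J = 0.999317.
√(1−ρ_J²) simplifies to sin(π/85) = 0.0369515.
ω* = 2/(1 + 0.0369515) = 2/1.0369515 = 1.928731.
ρ(B_{ω*}) = ω*−1 = 0.928731

ρ_SOR = 0.928731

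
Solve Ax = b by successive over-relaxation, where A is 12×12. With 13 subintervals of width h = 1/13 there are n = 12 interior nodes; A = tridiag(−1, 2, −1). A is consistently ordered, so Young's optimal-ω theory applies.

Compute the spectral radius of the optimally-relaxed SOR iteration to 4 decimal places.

ρ_SOR = 0.6138

spectrum of D⁻¹(L+U) = {cos(kπ/13) : 1≤k≤12}; ρ_J = cos(π/13) = 0.9709.
√(1−ρ_J²) = |sin(π/13)| = 0.23932
ω* = 2/(1 + 0.23932) = 2/1.23932 = 1.6138.
ρ_SOR = ω* − 1 ≈ 0.6138.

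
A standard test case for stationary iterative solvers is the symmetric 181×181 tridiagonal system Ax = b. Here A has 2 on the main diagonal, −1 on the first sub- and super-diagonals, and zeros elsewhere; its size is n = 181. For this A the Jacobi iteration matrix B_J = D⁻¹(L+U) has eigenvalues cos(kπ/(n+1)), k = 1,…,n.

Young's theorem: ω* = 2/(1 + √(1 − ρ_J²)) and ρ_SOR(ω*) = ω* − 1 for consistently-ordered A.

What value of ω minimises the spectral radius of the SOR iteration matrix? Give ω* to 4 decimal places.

ω* = 1.9661

ρ_J = max_k |cos(kπ/182)| = cos(π/182) = 0.9999
√(1 − cos²(π/182)) = sin(π/182) ≈ 0.01726.
Then 2/(1+√(1−ρ_J²)) = 2/(1+0.01726); ω* = 2/1.01726 = 1.9661.
ρ_SOR = ω* − 1 ≈ 0.9661.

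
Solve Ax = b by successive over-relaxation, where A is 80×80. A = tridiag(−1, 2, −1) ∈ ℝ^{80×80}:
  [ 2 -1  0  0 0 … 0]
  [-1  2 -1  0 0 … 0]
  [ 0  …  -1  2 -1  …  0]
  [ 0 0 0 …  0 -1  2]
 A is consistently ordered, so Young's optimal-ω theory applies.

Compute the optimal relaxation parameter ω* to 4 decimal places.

[ρ_J] n=80: ρ(B_J) = cos(π/(n+1)) = cos(π/81) = 0.9992.
root = sin(π/81) = 0.03878  (since 1−cos² = sin²).
ω* = 2/(1+0.03878) = 1.9253
ρ_SOR = ω* − 1 ≈ 0.9253.

ω* = 1.9253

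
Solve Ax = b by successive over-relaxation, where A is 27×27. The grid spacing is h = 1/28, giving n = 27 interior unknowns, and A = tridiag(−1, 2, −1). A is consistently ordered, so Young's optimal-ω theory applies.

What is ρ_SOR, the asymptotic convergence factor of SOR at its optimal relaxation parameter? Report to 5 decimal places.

ρ_SOR = 0.79862

spectrum of D⁻¹(L+U) = {cos(kπ/28) : 1≤k≤27}; ρ_J = cos(π/28) = 0.99371.
√(1−ρ_J²) = |sin(π/28)| = 0.111964
Then 2/(1+√(1−ρ_J²)) = 2/(1+0.111964); ω* = 2/1.111964 = 1.79862.
ρ_SOR = ω* − 1 ≈ 0.79862.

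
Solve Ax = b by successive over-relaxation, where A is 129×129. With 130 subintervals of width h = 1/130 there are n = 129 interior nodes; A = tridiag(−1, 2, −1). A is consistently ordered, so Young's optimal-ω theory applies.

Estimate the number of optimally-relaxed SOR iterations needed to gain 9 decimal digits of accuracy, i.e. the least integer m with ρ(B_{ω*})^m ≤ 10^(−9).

m = 429

spectrum of D⁻¹(L+U) = {cos(kπ/130) : 1≤k≤129}; ρ_J = cos(π/130) = 0.9997080.
root = sin(π/130) = 0.0241637  (since 1−cos² = sin²).
ω* = 2/(1+0.0241637) = 1.9528128
ρ(B_{ω*}) = ω*−1 = 0.9528128
m ≥ 9·ln10 / (−ln 0.9528128) = 428.727; smallest integer m = 429.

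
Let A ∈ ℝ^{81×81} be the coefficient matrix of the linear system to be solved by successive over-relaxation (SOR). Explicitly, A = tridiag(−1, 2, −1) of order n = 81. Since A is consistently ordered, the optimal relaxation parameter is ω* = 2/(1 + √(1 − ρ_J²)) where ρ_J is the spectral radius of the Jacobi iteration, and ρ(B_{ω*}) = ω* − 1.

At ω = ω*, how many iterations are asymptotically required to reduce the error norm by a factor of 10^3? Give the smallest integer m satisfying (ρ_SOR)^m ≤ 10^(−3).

B_J for the 81×81 system has eigenvalues cos(kπ/82); ρ_J = cos(π/82) = 0.9992662.
root = sin(π/82) = 0.0383027  (since 1−cos² = sin²).
Then 2/(1+√(1−ρ_J²)) = 2/(1+0.0383027); ω* = 2/1.0383027 = 1.9262206.
ρ_SOR = ω* − 1 = 1.9262206 − 1 = 0.9262206.
Need (0.9262206)^m ≤ 10^(−3): m ≥ 3·ln10/|ln 0.9262206| = 6.90776/0.0766428 = 90.129 ⇒ m = 91.

m = 91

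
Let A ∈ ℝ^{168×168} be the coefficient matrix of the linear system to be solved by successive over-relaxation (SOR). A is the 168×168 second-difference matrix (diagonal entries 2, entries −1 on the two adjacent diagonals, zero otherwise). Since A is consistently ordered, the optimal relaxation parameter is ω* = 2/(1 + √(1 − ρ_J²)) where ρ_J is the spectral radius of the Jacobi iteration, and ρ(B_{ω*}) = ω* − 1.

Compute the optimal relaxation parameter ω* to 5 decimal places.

ω* = 1.96350

B_J for the 168×168 system has eigenvalues cos(kπ/169); ρ_J = cos(π/169) = 0.99983.
√(1 − cos²(π/169)) = sin(π/169) ≈ 0.018588.
Then 2/(1+√(1−ρ_J²)) = 2/(1+0.018588); ω* = 2/1.018588 = 1.96350.
Hence ρ(B_{ω*}) = 1.96350 − 1 = 0.96350.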